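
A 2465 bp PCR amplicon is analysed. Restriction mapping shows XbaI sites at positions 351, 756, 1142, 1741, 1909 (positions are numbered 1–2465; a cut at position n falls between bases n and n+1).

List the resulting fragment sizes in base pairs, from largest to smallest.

Linear molecule, 5 cuts → 6 fragments:
  351 − 0 = 351 bp
  756 − 351 = 405 bp
  1142 − 756 = 386 bp
  1741 − 1142 = 599 bp
  1909 − 1741 = 168 bp
  2465 − 1909 = 556 bp
Sorted largest to smallest: 599, 556, 405, 386, 351, 168 bp.

599, 556, 405, 386, 351, 168 bp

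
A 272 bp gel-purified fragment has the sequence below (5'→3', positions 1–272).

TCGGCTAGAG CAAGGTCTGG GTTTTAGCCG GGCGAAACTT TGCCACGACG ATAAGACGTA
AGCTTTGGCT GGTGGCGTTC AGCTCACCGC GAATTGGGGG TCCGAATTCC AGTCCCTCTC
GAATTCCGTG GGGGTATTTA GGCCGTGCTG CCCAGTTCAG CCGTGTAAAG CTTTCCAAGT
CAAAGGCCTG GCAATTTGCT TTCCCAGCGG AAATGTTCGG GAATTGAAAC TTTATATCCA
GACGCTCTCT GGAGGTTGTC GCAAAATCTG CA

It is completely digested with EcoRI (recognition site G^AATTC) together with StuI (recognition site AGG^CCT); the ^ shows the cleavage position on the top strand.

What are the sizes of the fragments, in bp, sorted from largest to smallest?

EcoRI sites (GAATTC) start at positions 104, 121.
EcoRI cuts after the first base of each site, so after positions 104, 121.
The StuI site (AGGCCT) starts at position 184.
StuI cuts after base 3 of each site, so after position 186.
Combined cut positions: 104, 121, 186.
Linear molecule, 3 cuts → 4 fragments:
  1–104 → 104 bp
  105–121 → 17 bp
  122–186 → 65 bp
  187–272 → 86 bp
Sorted largest to smallest: 104, 86, 65, 17 bp.

104, 86, 65, 17 bp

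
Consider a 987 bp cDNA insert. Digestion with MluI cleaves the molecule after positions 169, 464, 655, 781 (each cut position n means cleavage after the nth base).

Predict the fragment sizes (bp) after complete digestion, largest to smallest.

Linear molecule, 4 cuts → 5 fragments:
  169 − 0 = 169 bp
  464 − 169 = 295 bp
  655 − 464 = 191 bp
  781 − 655 = 126 bp
  987 − 781 = 206 bp
Sorted largest to smallest: 295, 206, 191, 169, 126 bp.

295, 206, 191, 169, 126 bp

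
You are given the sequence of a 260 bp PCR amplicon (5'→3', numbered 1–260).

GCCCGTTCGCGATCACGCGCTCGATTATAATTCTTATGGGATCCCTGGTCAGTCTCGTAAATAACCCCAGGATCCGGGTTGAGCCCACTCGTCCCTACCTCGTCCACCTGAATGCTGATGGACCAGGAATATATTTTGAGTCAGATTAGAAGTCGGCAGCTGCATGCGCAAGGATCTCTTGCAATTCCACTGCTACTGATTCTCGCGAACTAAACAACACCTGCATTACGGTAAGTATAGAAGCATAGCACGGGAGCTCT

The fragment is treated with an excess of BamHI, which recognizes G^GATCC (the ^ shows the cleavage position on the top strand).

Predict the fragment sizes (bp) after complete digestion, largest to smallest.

190, 39, 31 bp

BamHI sites (GGATCC) start at positions 39, 70.
BamHI cuts after the first base of each site, so after positions 39, 70.
Linear molecule, 2 cuts → 3 fragments:
  1–39 → 39 bp
  40–70 → 31 bp
  71–260 → 190 bp
Sorted largest to smallest: 190, 39, 31 bp.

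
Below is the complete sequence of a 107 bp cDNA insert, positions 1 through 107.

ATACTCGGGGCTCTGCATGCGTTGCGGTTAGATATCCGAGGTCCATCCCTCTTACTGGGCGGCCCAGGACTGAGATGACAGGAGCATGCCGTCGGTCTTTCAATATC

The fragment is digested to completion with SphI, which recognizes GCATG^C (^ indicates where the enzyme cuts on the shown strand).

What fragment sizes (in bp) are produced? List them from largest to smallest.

SphI sites (GCATGC) start at positions 15, 84.
SphI cuts after base 5 of each site (before the last base), so after positions 19, 88.
Linear molecule, 2 cuts → 3 fragments:
  1–19 → 19 bp
  20–88 → 69 bp
  89–107 → 19 bp
Sorted largest to smallest: 69, 19, 19 bp.

69, 19, 19 bp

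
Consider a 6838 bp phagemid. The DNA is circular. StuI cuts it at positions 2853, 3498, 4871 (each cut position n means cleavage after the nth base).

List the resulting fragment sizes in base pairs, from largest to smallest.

Circular molecule, 3 cuts → 3 fragments:
  3498 − 2853 = 645 bp
  4871 − 3498 = 1373 bp
  wrap: 6838 − 4871 + 2853 = 4820 bp
Sorted largest to smallest: 4820, 1373, 645 bp.

4820, 1373, 645 bp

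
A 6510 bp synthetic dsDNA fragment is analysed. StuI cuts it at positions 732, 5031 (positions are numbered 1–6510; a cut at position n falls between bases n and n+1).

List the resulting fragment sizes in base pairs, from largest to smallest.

4299, 1479, 732 bp

Linear molecule, 2 cuts → 3 fragments:
  732 − 0 = 732 bp
  5031 − 732 = 4299 bp
  6510 − 5031 = 1479 bp
Sorted largest to smallest: 4299, 1479, 732 bp.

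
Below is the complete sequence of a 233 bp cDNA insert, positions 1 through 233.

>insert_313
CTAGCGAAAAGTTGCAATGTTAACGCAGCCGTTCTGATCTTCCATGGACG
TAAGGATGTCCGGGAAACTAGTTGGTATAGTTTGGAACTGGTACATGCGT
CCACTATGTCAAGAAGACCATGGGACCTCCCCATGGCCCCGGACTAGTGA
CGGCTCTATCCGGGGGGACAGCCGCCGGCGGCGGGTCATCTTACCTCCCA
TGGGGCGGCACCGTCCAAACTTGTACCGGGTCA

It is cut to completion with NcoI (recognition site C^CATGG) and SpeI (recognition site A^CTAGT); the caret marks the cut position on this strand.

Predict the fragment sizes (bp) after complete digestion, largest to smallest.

NcoI sites (CCATGG) start at positions 42, 118, 131, 198.
NcoI cuts after the first base of each site, so after positions 42, 118, 131, 198.
SpeI sites (ACTAGT) start at positions 67, 143.
SpeI cuts after the first base of each site, so after positions 67, 143.
Combined cut positions: 42, 67, 118, 131, 143, 198.
Linear molecule, 6 cuts → 7 fragments:
  1–42 → 42 bp
  43–67 → 25 bp
  68–118 → 51 bp
  119–131 → 13 bp
  132–143 → 12 bp
  144–198 → 55 bp
  199–233 → 35 bp
Sorted largest to smallest: 55, 51, 42, 35, 25, 13, 12 bp.

55, 51, 42, 35, 25, 13, 12 bp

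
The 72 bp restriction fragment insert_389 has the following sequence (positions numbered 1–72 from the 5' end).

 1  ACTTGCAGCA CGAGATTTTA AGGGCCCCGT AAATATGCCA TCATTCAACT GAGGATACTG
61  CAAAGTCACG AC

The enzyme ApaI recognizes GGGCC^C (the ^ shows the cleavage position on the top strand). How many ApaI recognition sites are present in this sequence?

1

GGGCCC occurs starting at position 22.
ApaI cuts at 1 site.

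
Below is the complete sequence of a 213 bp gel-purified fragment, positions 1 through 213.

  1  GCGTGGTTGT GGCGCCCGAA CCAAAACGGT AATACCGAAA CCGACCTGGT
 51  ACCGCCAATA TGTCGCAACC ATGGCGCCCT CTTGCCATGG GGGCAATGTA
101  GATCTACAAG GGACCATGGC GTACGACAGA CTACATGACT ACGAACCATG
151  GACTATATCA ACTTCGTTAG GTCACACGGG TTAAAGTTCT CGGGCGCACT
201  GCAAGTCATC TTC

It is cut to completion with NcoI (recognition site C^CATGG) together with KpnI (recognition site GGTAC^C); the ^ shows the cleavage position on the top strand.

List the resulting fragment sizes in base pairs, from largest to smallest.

NcoI sites (CCATGG) start at positions 69, 85, 114, 146.
NcoI cuts after the first base of each site, so after positions 69, 85, 114, 146.
The KpnI site (GGTACC) starts at position 48.
KpnI cuts after base 5 of each site (before the last base), so after position 52.
Combined cut positions: 52, 69, 85, 114, 146.
Linear molecule, 5 cuts → 6 fragments:
  1–52 → 52 bp
  53–69 → 17 bp
  70–85 → 16 bp
  86–114 → 29 bp
  115–146 → 32 bp
  147–213 → 67 bp
Sorted largest to smallest: 67, 52, 32, 29, 17, 16 bp.

67, 52, 32, 29, 17, 16 bp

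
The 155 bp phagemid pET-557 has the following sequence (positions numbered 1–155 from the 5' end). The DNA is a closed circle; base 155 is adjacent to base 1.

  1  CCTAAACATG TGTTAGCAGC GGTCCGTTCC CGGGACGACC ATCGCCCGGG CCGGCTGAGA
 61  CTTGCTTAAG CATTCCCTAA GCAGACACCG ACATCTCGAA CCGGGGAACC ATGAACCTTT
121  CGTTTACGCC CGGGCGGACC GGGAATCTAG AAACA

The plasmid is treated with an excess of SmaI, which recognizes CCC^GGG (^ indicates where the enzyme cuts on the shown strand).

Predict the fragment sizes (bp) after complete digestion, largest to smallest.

SmaI sites (CCCGGG) start at positions 29, 45, 129.
SmaI cuts after base 3 of each site, so after positions 31, 47, 131.
Circular molecule, 3 cuts → 3 fragments:
  32–47 → 16 bp
  48–131 → 84 bp
  132–155 then 1–31 → 24 + 31 = 55 bp
Sorted largest to smallest: 84, 55, 16 bp.

84, 55, 16 bp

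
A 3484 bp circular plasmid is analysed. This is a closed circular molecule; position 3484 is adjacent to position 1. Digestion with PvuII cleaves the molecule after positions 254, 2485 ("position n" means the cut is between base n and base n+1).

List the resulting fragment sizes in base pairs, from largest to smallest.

Circular molecule, 2 cuts → 2 fragments:
  2485 − 254 = 2231 bp
  wrap: 3484 − 2485 + 254 = 1253 bp
Sorted largest to smallest: 2231, 1253 bp.

2231, 1253 bp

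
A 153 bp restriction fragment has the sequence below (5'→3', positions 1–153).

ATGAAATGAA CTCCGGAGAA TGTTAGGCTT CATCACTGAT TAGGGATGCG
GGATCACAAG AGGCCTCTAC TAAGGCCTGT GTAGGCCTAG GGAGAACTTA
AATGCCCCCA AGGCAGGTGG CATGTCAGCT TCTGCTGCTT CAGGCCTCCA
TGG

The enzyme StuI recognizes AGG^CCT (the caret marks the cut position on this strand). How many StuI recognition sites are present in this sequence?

AGGCCT occurs starting at positions 61, 73, 83, 142.
StuI cuts at 4 sites.

4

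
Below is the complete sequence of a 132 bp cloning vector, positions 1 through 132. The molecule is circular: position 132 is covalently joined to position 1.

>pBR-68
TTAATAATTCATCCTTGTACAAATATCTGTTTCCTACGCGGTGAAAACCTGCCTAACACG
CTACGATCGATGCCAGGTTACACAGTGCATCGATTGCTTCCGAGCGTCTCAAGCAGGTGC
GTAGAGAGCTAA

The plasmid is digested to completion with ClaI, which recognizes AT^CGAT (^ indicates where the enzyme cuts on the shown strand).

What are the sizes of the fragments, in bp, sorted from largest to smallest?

ClaI sites (ATCGAT) start at positions 66, 89.
ClaI cuts after base 2 of each site, so after positions 67, 90.
Circular molecule, 2 cuts → 2 fragments:
  68–90 → 23 bp
  91–132 then 1–67 → 42 + 67 = 109 bp
Sorted largest to smallest: 109, 23 bp.

109, 23 bp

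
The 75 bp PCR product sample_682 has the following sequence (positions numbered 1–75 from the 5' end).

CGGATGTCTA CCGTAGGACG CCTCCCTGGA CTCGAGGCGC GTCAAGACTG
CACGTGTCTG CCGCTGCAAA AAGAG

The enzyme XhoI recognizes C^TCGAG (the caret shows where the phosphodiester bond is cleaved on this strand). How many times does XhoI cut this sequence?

CTCGAG occurs starting at position 31.
XhoI cuts at 1 site.

1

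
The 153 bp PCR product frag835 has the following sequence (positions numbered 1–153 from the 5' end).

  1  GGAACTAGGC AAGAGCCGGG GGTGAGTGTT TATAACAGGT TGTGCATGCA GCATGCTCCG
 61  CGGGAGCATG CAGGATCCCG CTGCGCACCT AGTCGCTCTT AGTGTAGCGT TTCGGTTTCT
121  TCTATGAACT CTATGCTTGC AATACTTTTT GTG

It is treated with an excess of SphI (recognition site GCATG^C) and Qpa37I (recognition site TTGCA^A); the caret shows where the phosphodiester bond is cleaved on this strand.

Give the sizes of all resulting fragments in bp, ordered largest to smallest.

71, 48, 15, 12, 7 bp

SphI sites (GCATGC) start at positions 44, 51, 66.
SphI cuts after base 5 of each site (before the last base), so after positions 48, 55, 70.
The Qpa37I site (TTGCAA) starts at position 137.
Qpa37I cuts after base 5 of each site (before the last base), so after position 141.
Combined cut positions: 48, 55, 70, 141.
Linear molecule, 4 cuts → 5 fragments:
  1–48 → 48 bp
  49–55 → 7 bp
  56–70 → 15 bp
  71–141 → 71 bp
  142–153 → 12 bp
Sorted largest to smallest: 71, 48, 15, 12, 7 bp.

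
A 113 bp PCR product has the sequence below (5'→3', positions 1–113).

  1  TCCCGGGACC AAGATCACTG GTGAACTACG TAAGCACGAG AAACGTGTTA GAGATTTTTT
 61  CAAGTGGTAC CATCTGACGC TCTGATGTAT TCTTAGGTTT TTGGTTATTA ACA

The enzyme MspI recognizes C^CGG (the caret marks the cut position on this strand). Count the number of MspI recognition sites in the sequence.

1

CCGG occurs starting at position 3.
MspI cuts at 1 site.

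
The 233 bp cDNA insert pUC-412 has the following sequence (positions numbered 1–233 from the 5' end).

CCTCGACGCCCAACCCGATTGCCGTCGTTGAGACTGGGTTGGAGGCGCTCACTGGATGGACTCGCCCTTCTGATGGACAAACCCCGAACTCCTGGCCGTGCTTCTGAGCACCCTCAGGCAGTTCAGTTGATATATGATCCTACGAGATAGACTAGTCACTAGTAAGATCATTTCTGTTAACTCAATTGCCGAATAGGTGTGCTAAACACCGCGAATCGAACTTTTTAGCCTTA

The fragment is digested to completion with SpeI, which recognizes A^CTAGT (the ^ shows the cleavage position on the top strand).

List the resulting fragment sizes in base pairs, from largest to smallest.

151, 75, 7 bp

SpeI sites (ACTAGT) start at positions 151, 158.
SpeI cuts after the first base of each site, so after positions 151, 158.
Linear molecule, 2 cuts → 3 fragments:
  1–151 → 151 bp
  152–158 → 7 bp
  159–233 → 75 bp
Sorted largest to smallest: 151, 75, 7 bp.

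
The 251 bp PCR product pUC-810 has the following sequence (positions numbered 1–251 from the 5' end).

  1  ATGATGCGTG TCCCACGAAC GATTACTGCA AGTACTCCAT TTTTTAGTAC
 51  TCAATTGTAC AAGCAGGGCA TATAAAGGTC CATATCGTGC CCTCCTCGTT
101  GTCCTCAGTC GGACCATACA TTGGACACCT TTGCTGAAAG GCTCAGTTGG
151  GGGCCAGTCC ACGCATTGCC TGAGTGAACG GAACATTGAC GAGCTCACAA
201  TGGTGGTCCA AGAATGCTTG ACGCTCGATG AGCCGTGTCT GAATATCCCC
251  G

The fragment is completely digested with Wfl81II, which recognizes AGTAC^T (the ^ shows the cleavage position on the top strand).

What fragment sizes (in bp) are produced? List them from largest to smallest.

201, 35, 15 bp

Wfl81II sites (AGTACT) start at positions 31, 46.
Wfl81II cuts after base 5 of each site (before the last base), so after positions 35, 50.
Linear molecule, 2 cuts → 3 fragments:
  1–35 → 35 bp
  36–50 → 15 bp
  51–251 → 201 bp
Sorted largest to smallest: 201, 35, 15 bp.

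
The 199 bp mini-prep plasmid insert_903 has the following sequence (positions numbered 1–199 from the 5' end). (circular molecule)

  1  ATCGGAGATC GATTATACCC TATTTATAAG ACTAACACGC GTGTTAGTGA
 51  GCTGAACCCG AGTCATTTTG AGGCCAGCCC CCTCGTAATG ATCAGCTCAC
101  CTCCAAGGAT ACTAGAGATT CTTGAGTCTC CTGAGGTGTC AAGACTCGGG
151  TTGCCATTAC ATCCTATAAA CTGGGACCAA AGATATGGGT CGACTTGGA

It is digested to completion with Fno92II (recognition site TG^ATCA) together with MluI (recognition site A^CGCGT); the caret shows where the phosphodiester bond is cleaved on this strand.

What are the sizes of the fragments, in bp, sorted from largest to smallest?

The Fno92II site (TGATCA) starts at position 89.
Fno92II cuts after base 2 of each site, so after position 90.
The MluI site (ACGCGT) starts at position 37.
MluI cuts after the first base of each site, so after position 37.
Combined cut positions: 37, 90.
Circular molecule, 2 cuts → 2 fragments:
  38–90 → 53 bp
  91–199 then 1–37 → 109 + 37 = 146 bp
Sorted largest to smallest: 146, 53 bp.

146, 53 bp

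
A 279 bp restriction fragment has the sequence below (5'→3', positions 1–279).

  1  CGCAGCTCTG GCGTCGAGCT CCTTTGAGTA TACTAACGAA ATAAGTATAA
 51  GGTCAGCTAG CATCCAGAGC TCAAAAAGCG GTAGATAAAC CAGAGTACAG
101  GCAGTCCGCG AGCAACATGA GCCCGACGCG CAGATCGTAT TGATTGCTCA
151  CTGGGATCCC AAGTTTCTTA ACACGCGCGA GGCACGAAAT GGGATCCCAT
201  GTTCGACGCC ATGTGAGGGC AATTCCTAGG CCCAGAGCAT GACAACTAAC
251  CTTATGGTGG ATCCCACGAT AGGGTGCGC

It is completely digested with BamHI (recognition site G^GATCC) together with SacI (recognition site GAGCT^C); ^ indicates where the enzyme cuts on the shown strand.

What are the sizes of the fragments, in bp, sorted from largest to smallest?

83, 67, 51, 38, 20, 20 bp

BamHI sites (GGATCC) start at positions 154, 192, 259.
BamHI cuts after the first base of each site, so after positions 154, 192, 259.
SacI sites (GAGCTC) start at positions 16, 67.
SacI cuts after base 5 of each site (before the last base), so after positions 20, 71.
Combined cut positions: 20, 71, 154, 192, 259.
Linear molecule, 5 cuts → 6 fragments:
  1–20 → 20 bp
  21–71 → 51 bp
  72–154 → 83 bp
  155–192 → 38 bp
  193–259 → 67 bp
  260–279 → 20 bp
Sorted largest to smallest: 83, 67, 51, 38, 20, 20 bp.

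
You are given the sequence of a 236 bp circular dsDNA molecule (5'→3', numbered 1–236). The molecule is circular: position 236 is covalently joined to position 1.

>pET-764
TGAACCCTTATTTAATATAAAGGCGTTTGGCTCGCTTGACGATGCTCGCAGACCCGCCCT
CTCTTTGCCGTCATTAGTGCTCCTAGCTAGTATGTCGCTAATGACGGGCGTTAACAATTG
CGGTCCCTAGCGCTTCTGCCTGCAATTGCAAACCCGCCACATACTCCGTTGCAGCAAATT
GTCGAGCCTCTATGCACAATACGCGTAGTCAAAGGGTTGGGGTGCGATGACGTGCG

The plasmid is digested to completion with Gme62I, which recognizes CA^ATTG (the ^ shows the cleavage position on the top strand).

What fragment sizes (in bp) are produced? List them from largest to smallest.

208, 28 bp

Gme62I sites (CAATTG) start at positions 115, 143.
Gme62I cuts after base 2 of each site, so after positions 116, 144.
Circular molecule, 2 cuts → 2 fragments:
  117–144 → 28 bp
  145–236 then 1–116 → 92 + 116 = 208 bp
Sorted largest to smallest: 208, 28 bp.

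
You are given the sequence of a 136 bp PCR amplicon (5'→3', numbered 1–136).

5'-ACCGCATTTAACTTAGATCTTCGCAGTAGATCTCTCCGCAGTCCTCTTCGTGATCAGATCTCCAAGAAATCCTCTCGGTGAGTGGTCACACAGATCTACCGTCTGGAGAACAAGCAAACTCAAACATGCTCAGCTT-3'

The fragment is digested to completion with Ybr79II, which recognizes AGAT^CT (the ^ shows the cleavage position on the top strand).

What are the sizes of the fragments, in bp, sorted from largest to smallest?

41, 36, 28, 18, 13 bp

Ybr79II sites (AGATCT) start at positions 15, 28, 56, 92.
Ybr79II cuts after base 4 of each site, so after positions 18, 31, 59, 95.
Linear molecule, 4 cuts → 5 fragments:
  1–18 → 18 bp
  19–31 → 13 bp
  32–59 → 28 bp
  60–95 → 36 bp
  96–136 → 41 bp
Sorted largest to smallest: 41, 36, 28, 18, 13 bp.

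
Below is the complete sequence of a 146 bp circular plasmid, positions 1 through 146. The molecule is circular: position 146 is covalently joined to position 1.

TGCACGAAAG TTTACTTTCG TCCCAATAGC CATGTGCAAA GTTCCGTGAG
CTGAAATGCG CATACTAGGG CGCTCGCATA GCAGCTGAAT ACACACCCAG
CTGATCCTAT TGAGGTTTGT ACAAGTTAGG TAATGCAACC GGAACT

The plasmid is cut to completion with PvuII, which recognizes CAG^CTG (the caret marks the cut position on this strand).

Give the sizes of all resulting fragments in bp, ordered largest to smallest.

130, 16 bp

PvuII sites (CAGCTG) start at positions 82, 98.
PvuII cuts after base 3 of each site, so after positions 84, 100.
Circular molecule, 2 cuts → 2 fragments:
  85–100 → 16 bp
  101–146 then 1–84 → 46 + 84 = 130 bp
Sorted largest to smallest: 130, 16 bp.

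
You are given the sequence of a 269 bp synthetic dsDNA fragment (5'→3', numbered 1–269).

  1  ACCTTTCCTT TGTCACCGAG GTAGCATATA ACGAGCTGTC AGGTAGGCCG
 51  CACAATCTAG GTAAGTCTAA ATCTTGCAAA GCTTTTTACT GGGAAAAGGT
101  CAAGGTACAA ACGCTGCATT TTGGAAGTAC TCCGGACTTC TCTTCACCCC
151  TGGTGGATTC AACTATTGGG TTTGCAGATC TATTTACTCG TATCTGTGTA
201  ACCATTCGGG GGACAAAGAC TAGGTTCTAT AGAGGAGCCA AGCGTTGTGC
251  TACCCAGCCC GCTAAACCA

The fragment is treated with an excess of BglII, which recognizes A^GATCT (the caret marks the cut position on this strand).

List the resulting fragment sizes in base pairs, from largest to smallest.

The BglII site (AGATCT) starts at position 176.
BglII cuts after the first base of each site, so after position 176.
Linear molecule, 1 cut → 2 fragments:
  1–176 → 176 bp
  177–269 → 93 bp
Sorted largest to smallest: 176, 93 bp.

176, 93 bp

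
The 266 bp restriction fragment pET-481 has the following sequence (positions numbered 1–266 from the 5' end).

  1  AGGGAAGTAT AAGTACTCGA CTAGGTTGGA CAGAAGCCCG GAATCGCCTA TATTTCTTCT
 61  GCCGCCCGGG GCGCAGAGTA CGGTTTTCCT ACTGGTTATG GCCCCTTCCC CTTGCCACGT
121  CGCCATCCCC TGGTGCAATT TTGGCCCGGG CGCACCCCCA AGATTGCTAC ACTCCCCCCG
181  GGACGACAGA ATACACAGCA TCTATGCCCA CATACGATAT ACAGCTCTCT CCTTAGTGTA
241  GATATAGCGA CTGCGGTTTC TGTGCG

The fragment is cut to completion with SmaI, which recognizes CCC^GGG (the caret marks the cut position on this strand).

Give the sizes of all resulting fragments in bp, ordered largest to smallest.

87, 80, 67, 32 bp

SmaI sites (CCCGGG) start at positions 65, 145, 177.
SmaI cuts after base 3 of each site, so after positions 67, 147, 179.
Linear molecule, 3 cuts → 4 fragments:
  1–67 → 67 bp
  68–147 → 80 bp
  148–179 → 32 bp
  180–266 → 87 bp
Sorted largest to smallest: 87, 80, 67, 32 bp.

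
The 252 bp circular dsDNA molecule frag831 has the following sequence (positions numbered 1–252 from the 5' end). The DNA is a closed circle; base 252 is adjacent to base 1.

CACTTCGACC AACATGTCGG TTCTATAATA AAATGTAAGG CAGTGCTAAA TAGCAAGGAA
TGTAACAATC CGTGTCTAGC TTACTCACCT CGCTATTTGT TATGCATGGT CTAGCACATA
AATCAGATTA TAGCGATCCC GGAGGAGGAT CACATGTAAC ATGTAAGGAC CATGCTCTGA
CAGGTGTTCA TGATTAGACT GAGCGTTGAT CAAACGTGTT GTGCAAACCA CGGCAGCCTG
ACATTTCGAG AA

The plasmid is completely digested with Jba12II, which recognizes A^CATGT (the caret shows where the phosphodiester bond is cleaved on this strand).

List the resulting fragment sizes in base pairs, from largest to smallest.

Jba12II sites (ACATGT) start at positions 12, 152, 159.
Jba12II cuts after the first base of each site, so after positions 12, 152, 159.
Circular molecule, 3 cuts → 3 fragments:
  13–152 → 140 bp
  153–159 → 7 bp
  160–252 then 1–12 → 93 + 12 = 105 bp
Sorted largest to smallest: 140, 105, 7 bp.

140, 105, 7 bp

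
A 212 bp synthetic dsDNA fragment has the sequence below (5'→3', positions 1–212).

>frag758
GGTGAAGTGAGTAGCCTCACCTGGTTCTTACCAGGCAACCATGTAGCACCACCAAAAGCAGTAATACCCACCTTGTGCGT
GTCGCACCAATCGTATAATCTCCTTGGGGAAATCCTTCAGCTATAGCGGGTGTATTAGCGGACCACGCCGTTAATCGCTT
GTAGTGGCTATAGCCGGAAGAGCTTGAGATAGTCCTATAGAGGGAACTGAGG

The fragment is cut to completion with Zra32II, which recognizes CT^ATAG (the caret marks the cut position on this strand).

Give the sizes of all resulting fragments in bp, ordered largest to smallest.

122, 47, 27, 16 bp

Zra32II sites (CTATAG) start at positions 121, 168, 195.
Zra32II cuts after base 2 of each site, so after positions 122, 169, 196.
Linear molecule, 3 cuts → 4 fragments:
  1–122 → 122 bp
  123–169 → 47 bp
  170–196 → 27 bp
  197–212 → 16 bp
Sorted largest to smallest: 122, 47, 27, 16 bp.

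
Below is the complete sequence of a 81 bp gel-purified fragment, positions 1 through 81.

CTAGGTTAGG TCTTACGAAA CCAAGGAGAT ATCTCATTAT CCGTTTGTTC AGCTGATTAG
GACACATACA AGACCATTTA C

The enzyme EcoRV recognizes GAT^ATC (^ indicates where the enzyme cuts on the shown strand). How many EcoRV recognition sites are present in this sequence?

1

GATATC occurs starting at position 28.
EcoRV cuts at 1 site.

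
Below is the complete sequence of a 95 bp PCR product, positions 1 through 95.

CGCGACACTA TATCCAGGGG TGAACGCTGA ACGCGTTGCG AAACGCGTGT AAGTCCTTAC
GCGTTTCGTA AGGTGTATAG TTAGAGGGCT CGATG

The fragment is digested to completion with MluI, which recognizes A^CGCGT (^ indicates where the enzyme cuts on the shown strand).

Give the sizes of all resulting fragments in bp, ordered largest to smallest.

MluI sites (ACGCGT) start at positions 31, 43, 59.
MluI cuts after the first base of each site, so after positions 31, 43, 59.
Linear molecule, 3 cuts → 4 fragments:
  1–31 → 31 bp
  32–43 → 12 bp
  44–59 → 16 bp
  60–95 → 36 bp
Sorted largest to smallest: 36, 31, 16, 12 bp.

36, 31, 16, 12 bp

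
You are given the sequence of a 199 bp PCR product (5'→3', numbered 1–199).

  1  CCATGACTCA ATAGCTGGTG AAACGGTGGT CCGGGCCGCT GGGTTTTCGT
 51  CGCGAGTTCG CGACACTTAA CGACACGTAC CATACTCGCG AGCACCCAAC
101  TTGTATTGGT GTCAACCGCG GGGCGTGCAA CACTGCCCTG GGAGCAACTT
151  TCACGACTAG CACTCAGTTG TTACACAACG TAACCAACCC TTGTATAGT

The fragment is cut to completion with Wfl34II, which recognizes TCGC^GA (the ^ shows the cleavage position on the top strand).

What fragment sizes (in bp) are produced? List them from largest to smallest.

110, 53, 28, 8 bp

Wfl34II sites (TCGCGA) start at positions 50, 58, 86.
Wfl34II cuts after base 4 of each site, so after positions 53, 61, 89.
Linear molecule, 3 cuts → 4 fragments:
  1–53 → 53 bp
  54–61 → 8 bp
  62–89 → 28 bp
  90–199 → 110 bp
Sorted largest to smallest: 110, 53, 28, 8 bp.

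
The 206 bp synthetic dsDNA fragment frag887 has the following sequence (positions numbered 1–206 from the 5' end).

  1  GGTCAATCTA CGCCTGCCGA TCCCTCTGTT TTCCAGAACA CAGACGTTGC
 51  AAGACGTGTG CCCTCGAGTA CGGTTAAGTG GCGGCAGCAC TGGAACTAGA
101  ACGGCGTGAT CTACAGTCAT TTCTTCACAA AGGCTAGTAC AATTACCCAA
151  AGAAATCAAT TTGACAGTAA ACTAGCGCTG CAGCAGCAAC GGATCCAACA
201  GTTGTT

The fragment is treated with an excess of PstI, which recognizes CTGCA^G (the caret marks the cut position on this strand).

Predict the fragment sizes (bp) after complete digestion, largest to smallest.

The PstI site (CTGCAG) starts at position 178.
PstI cuts after base 5 of each site (before the last base), so after position 182.
Linear molecule, 1 cut → 2 fragments:
  1–182 → 182 bp
  183–206 → 24 bp
Sorted largest to smallest: 182, 24 bp.

182, 24 bp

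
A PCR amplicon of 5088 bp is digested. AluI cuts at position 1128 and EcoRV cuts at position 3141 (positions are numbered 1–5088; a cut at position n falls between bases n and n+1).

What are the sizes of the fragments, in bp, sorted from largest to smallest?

2013, 1947, 1128 bp

Combined cut positions (sorted): 1128, 3141.
Linear molecule, 2 cuts → 3 fragments:
  1128 − 0 = 1128 bp
  3141 − 1128 = 2013 bp
  5088 − 3141 = 1947 bp
Sorted largest to smallest: 2013, 1947, 1128 bp.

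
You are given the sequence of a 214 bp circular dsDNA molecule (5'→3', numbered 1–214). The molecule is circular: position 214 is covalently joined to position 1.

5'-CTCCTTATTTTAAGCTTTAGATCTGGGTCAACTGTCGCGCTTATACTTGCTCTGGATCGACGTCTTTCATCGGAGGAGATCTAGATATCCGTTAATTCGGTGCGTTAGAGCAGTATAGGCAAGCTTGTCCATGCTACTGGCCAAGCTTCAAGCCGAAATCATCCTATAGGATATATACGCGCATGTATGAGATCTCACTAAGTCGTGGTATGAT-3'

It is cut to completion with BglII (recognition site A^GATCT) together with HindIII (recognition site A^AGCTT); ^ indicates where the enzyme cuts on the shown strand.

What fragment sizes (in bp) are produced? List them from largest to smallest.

BglII sites (AGATCT) start at positions 19, 77, 190.
BglII cuts after the first base of each site, so after positions 19, 77, 190.
HindIII sites (AAGCTT) start at positions 12, 121, 143.
HindIII cuts after the first base of each site, so after positions 12, 121, 143.
Combined cut positions: 12, 19, 77, 121, 143, 190.
Circular molecule, 6 cuts → 6 fragments:
  13–19 → 7 bp
  20–77 → 58 bp
  78–121 → 44 bp
  122–143 → 22 bp
  144–190 → 47 bp
  191–214 then 1–12 → 24 + 12 = 36 bp
Sorted largest to smallest: 58, 47, 44, 36, 22, 7 bp.

58, 47, 44, 36, 22, 7 bp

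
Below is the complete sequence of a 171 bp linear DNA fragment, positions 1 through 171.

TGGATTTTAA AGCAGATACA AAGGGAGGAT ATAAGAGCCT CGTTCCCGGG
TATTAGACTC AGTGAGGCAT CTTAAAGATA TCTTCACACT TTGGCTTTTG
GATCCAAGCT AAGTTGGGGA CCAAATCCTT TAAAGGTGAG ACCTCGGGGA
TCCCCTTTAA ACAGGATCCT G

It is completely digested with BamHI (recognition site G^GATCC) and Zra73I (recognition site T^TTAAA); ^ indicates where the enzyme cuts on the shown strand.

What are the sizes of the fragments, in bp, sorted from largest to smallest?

BamHI sites (GGATCC) start at positions 100, 148, 164.
BamHI cuts after the first base of each site, so after positions 100, 148, 164.
Zra73I sites (TTTAAA) start at positions 6, 129, 156.
Zra73I cuts after the first base of each site, so after positions 6, 129, 156.
Combined cut positions: 6, 100, 129, 148, 156, 164.
Linear molecule, 6 cuts → 7 fragments:
  1–6 → 6 bp
  7–100 → 94 bp
  101–129 → 29 bp
  130–148 → 19 bp
  149–156 → 8 bp
  157–164 → 8 bp
  165–171 → 7 bp
Sorted largest to smallest: 94, 29, 19, 8, 8, 7, 6 bp.

94, 29, 19, 8, 8, 7, 6 bp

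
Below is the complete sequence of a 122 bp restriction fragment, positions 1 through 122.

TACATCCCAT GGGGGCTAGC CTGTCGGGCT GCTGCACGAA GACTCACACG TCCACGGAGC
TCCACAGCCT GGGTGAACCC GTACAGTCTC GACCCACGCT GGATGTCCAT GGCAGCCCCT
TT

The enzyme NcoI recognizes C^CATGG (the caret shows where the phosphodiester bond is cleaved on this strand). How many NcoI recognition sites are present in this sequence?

CCATGG occurs starting at positions 7, 107.
NcoI cuts at 2 sites.

2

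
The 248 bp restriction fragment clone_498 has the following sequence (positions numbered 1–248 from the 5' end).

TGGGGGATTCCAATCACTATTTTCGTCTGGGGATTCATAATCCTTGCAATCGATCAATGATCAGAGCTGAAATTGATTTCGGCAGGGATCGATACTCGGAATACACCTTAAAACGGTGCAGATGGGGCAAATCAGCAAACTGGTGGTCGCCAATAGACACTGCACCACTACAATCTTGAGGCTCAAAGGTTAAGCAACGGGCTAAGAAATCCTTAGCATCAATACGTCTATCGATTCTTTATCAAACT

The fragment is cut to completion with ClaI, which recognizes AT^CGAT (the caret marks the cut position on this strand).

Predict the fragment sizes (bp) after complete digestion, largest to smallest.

ClaI sites (ATCGAT) start at positions 49, 88, 230.
ClaI cuts after base 2 of each site, so after positions 50, 89, 231.
Linear molecule, 3 cuts → 4 fragments:
  1–50 → 50 bp
  51–89 → 39 bp
  90–231 → 142 bp
  232–248 → 17 bp
Sorted largest to smallest: 142, 50, 39, 17 bp.

142, 50, 39, 17 bp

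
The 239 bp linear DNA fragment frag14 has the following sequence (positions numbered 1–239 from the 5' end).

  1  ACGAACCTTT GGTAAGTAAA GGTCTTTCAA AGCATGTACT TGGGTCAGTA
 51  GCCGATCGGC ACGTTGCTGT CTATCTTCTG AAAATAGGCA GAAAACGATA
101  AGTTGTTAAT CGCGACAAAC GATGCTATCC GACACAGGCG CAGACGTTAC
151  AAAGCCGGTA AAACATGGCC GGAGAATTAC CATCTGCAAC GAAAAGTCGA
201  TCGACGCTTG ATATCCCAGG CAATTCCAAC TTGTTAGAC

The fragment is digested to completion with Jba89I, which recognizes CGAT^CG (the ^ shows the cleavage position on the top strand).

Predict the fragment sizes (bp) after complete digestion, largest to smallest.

Jba89I sites (CGATCG) start at positions 53, 198.
Jba89I cuts after base 4 of each site, so after positions 56, 201.
Linear molecule, 2 cuts → 3 fragments:
  1–56 → 56 bp
  57–201 → 145 bp
  202–239 → 38 bp
Sorted largest to smallest: 145, 56, 38 bp.

145, 56, 38 bp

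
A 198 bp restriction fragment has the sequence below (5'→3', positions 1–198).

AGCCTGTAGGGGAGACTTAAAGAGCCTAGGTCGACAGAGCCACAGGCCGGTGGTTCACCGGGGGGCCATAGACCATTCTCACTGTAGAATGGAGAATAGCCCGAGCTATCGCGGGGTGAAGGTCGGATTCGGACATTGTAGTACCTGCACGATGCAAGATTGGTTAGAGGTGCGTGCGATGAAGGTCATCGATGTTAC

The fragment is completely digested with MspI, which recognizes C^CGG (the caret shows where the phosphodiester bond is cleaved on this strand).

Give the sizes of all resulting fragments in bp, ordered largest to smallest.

MspI sites (CCGG) start at positions 47, 58.
MspI cuts after the first base of each site, so after positions 47, 58.
Linear molecule, 2 cuts → 3 fragments:
  1–47 → 47 bp
  48–58 → 11 bp
  59–198 → 140 bp
Sorted largest to smallest: 140, 47, 11 bp.

140, 47, 11 bp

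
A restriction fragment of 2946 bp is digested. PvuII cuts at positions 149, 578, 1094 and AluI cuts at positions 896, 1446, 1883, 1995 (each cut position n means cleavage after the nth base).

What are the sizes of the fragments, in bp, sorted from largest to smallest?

951, 437, 429, 352, 318, 198, 149, 112 bp

Combined cut positions (sorted): 149, 578, 896, 1094, 1446, 1883, 1995.
Linear molecule, 7 cuts → 8 fragments:
  149 − 0 = 149 bp
  578 − 149 = 429 bp
  896 − 578 = 318 bp
  1094 − 896 = 198 bp
  1446 − 1094 = 352 bp
  1883 − 1446 = 437 bp
  1995 − 1883 = 112 bp
  2946 − 1995 = 951 bp
Sorted largest to smallest: 951, 437, 429, 352, 318, 198, 149, 112 bp.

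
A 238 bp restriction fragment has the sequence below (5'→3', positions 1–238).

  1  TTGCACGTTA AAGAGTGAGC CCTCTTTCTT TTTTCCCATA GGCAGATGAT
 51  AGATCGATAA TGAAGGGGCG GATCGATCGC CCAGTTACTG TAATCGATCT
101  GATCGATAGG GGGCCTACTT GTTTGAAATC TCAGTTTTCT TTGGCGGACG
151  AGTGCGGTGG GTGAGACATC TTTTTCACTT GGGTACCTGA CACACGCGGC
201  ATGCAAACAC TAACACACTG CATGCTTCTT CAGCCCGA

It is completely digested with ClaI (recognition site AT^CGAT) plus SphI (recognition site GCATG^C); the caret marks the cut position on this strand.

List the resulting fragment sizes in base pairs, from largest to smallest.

ClaI sites (ATCGAT) start at positions 53, 72, 93, 102.
ClaI cuts after base 2 of each site, so after positions 54, 73, 94, 103.
SphI sites (GCATGC) start at positions 199, 220.
SphI cuts after base 5 of each site (before the last base), so after positions 203, 224.
Combined cut positions: 54, 73, 94, 103, 203, 224.
Linear molecule, 6 cuts → 7 fragments:
  1–54 → 54 bp
  55–73 → 19 bp
  74–94 → 21 bp
  95–103 → 9 bp
  104–203 → 100 bp
  204–224 → 21 bp
  225–238 → 14 bp
Sorted largest to smallest: 100, 54, 21, 21, 19, 14, 9 bp.

100, 54, 21, 21, 19, 14, 9 bp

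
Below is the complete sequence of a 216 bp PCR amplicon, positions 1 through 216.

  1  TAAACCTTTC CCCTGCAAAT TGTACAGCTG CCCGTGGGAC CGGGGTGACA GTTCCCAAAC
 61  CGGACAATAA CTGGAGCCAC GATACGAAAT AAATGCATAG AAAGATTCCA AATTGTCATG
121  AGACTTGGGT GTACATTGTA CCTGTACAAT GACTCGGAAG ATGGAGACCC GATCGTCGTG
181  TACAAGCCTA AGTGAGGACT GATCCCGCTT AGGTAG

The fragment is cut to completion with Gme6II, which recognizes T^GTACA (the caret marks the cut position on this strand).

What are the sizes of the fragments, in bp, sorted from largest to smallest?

109, 37, 36, 21, 13 bp

Gme6II sites (TGTACA) start at positions 21, 130, 143, 179.
Gme6II cuts after the first base of each site, so after positions 21, 130, 143, 179.
Linear molecule, 4 cuts → 5 fragments:
  1–21 → 21 bp
  22–130 → 109 bp
  131–143 → 13 bp
  144–179 → 36 bp
  180–216 → 37 bp
Sorted largest to smallest: 109, 37, 36, 21, 13 bp.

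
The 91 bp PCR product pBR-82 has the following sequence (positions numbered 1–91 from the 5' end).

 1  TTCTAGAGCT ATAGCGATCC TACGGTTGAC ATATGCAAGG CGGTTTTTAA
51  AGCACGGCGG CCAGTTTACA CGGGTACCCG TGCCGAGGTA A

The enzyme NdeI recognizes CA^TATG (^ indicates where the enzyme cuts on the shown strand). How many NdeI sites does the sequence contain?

1

CATATG occurs starting at position 30.
NdeI cuts at 1 site.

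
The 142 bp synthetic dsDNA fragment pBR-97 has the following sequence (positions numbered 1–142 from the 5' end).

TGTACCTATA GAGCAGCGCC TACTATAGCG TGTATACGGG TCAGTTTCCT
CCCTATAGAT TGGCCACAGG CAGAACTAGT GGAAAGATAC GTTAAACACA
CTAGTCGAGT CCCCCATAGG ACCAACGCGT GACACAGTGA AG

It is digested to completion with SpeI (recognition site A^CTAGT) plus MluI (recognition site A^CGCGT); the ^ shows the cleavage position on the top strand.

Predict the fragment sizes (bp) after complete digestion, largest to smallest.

SpeI sites (ACTAGT) start at positions 75, 100.
SpeI cuts after the first base of each site, so after positions 75, 100.
The MluI site (ACGCGT) starts at position 125.
MluI cuts after the first base of each site, so after position 125.
Combined cut positions: 75, 100, 125.
Linear molecule, 3 cuts → 4 fragments:
  1–75 → 75 bp
  76–100 → 25 bp
  101–125 → 25 bp
  126–142 → 17 bp
Sorted largest to smallest: 75, 25, 25, 17 bp.

75, 25, 25, 17 bp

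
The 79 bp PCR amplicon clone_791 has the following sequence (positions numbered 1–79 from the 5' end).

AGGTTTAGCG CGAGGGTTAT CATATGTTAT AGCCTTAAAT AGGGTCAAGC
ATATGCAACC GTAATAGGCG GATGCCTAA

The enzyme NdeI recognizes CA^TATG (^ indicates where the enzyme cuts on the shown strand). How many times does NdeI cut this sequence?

2

CATATG occurs starting at positions 21, 50.
NdeI cuts at 2 sites.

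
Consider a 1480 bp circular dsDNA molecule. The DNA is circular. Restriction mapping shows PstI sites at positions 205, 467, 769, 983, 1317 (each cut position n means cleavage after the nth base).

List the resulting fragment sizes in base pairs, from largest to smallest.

Circular molecule, 5 cuts → 5 fragments:
  467 − 205 = 262 bp
  769 − 467 = 302 bp
  983 − 769 = 214 bp
  1317 − 983 = 334 bp
  wrap: 1480 − 1317 + 205 = 368 bp
Sorted largest to smallest: 368, 334, 302, 262, 214 bp.

368, 334, 302, 262, 214 bp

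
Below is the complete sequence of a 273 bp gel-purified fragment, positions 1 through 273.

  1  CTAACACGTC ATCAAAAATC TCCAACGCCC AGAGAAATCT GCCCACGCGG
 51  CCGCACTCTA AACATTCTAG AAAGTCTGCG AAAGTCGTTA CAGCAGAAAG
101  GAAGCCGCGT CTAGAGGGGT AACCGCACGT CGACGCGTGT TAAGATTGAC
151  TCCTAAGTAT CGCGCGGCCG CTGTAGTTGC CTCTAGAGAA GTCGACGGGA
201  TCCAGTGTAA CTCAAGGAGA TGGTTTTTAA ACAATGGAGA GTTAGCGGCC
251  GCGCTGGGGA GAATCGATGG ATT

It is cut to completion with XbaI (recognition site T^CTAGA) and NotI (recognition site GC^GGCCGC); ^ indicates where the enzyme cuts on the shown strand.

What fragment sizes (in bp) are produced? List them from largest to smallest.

64, 55, 48, 44, 27, 18, 17 bp

XbaI sites (TCTAGA) start at positions 66, 110, 182.
XbaI cuts after the first base of each site, so after positions 66, 110, 182.
NotI sites (GCGGCCGC) start at positions 47, 164, 245.
NotI cuts after base 2 of each site, so after positions 48, 165, 246.
Combined cut positions: 48, 66, 110, 165, 182, 246.
Linear molecule, 6 cuts → 7 fragments:
  1–48 → 48 bp
  49–66 → 18 bp
  67–110 → 44 bp
  111–165 → 55 bp
  166–182 → 17 bp
  183–246 → 64 bp
  247–273 → 27 bp
Sorted largest to smallest: 64, 55, 48, 44, 27, 18, 17 bp.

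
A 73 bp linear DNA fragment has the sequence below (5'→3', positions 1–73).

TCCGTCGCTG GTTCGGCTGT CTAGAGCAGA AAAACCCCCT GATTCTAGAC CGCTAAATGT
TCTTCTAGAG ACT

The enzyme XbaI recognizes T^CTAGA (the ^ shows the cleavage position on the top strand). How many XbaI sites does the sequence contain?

3

TCTAGA occurs starting at positions 20, 44, 64.
XbaI cuts at 3 sites.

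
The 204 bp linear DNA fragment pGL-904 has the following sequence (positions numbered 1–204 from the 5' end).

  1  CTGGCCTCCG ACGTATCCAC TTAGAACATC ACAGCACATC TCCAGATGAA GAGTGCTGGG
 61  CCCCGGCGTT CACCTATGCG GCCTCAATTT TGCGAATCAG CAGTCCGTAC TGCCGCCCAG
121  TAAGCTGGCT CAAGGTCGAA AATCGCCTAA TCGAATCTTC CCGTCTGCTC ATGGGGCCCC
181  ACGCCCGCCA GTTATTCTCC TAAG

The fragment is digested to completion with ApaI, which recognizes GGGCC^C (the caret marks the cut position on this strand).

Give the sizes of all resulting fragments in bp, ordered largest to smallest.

116, 62, 26 bp

ApaI sites (GGGCCC) start at positions 58, 174.
ApaI cuts after base 5 of each site (before the last base), so after positions 62, 178.
Linear molecule, 2 cuts → 3 fragments:
  1–62 → 62 bp
  63–178 → 116 bp
  179–204 → 26 bp
Sorted largest to smallest: 116, 62, 26 bp.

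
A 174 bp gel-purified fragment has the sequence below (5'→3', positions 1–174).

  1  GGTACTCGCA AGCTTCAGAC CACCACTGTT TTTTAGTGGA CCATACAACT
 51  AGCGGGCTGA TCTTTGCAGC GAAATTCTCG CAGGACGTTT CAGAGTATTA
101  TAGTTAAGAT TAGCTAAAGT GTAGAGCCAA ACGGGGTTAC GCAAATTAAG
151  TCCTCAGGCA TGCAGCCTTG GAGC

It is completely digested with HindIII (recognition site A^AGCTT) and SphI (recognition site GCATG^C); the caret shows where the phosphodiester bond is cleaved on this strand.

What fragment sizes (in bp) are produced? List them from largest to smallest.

152, 12, 10 bp

The HindIII site (AAGCTT) starts at position 10.
HindIII cuts after the first base of each site, so after position 10.
The SphI site (GCATGC) starts at position 158.
SphI cuts after base 5 of each site (before the last base), so after position 162.
Combined cut positions: 10, 162.
Linear molecule, 2 cuts → 3 fragments:
  1–10 → 10 bp
  11–162 → 152 bp
  163–174 → 12 bp
Sorted largest to smallest: 152, 12, 10 bp.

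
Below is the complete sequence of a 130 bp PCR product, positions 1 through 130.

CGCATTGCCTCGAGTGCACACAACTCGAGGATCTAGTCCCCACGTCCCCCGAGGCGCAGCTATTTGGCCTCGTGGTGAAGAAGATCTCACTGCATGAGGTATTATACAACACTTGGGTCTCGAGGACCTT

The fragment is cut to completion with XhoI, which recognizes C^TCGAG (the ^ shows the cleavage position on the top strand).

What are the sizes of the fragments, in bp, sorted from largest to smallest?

XhoI sites (CTCGAG) start at positions 9, 24, 119.
XhoI cuts after the first base of each site, so after positions 9, 24, 119.
Linear molecule, 3 cuts → 4 fragments:
  1–9 → 9 bp
  10–24 → 15 bp
  25–119 → 95 bp
  120–130 → 11 bp
Sorted largest to smallest: 95, 15, 11, 9 bp.

95, 15, 11, 9 bp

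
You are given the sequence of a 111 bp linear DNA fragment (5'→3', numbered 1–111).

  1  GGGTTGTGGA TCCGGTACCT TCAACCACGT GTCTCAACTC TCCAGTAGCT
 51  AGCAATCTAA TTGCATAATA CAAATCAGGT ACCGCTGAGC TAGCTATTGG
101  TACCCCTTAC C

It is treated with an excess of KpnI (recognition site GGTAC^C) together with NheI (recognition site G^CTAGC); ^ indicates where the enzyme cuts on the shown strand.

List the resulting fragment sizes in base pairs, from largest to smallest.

34, 30, 18, 14, 8, 7 bp

KpnI sites (GGTACC) start at positions 14, 78, 99.
KpnI cuts after base 5 of each site (before the last base), so after positions 18, 82, 103.
NheI sites (GCTAGC) start at positions 48, 89.
NheI cuts after the first base of each site, so after positions 48, 89.
Combined cut positions: 18, 48, 82, 89, 103.
Linear molecule, 5 cuts → 6 fragments:
  1–18 → 18 bp
  19–48 → 30 bp
  49–82 → 34 bp
  83–89 → 7 bp
  90–103 → 14 bp
  104–111 → 8 bp
Sorted largest to smallest: 34, 30, 18, 14, 8, 7 bp.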